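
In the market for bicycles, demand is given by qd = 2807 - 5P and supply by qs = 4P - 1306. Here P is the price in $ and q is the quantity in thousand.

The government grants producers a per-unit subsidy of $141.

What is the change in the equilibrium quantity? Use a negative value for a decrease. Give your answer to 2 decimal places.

Initially, 2807 - 5P = 4P - 1306, so 4113 = 9P and P = 457, q = 522.
Since sellers receive the price plus the subsidy, the effective supply curve becomes qs = 4P - 742.
Clearing the new market: 2807 - 5P = 4P - 742, so P = 1183/3 ≈ 394.3333 and q = 2506/3 ≈ 835.3333.
Δq = 835.3333 − 522 = +313.33.

+313.33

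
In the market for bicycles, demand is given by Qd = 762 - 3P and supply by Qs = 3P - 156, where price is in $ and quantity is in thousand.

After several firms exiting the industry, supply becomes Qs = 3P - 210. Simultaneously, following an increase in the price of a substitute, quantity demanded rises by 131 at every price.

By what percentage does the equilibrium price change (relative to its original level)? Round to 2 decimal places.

+20.15

Initially, 762 - 3P = 3P - 156, so 918 = 6P and P = 153, Q = 303.
The new curves are Qd = 893 - 3P (demand) and Qs = 3P - 210 (supply).
Setting them equal: 893 - 3P = 3P - 210 → 1103 = 6P, so P = 1103/6 ≈ 183.8333 and Q = 341.5.
%ΔP = (183.8333 − 153) / 153 × 100 = +20.15%.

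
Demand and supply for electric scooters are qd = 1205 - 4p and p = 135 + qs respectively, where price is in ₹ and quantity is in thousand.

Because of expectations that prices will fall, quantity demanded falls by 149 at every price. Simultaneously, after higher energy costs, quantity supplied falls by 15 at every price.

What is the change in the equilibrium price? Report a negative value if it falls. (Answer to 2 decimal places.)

Before the shock: 1205 - 4p = p - 135 ⇒ 1340 = 5p ⇒ p = 268, q = 133.
The shock moves the curves to qd = 1056 - 4p and qs = p - 150.
Clearing the new market: 1056 - 4p = p - 150, so p = 241.2 and q = 91.2.
Δp = 241.2 − 268 = -26.80.

-26.80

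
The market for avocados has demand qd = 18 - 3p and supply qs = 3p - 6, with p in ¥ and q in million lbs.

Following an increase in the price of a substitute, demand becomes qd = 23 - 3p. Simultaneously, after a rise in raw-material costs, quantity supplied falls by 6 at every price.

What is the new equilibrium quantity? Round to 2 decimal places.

Initially, 18 - 3p = 3p - 6, so 24 = 6p and p = 4, q = 6.
The new curves are qd = 23 - 3p (demand) and qs = 3p - 12 (supply).
Equate the new curves: 23 - 3p = 3p - 12, giving 35 = 6p, p = 35/6 ≈ 5.8333, q = 5.5.

5.50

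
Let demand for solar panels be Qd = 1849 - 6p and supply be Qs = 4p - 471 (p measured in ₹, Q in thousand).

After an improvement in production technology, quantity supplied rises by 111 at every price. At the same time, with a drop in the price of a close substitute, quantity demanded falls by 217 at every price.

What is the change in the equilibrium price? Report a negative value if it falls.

-32.8

Before the shock: 1849 - 6p = 4p - 471 ⇒ 2320 = 10p ⇒ p = 232, Q = 457.
The shock moves the curves to Qd = 1632 - 6p and Qs = 4p - 360.
Setting them equal: 1632 - 6p = 4p - 360 → 1992 = 10p, so p = 199.2 and Q = 436.8.
Δp = 199.2 − 232 = -32.8.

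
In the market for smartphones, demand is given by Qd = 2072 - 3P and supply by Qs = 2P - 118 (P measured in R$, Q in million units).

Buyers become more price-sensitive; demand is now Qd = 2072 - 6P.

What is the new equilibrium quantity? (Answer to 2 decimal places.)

429.50

Before the shock: 2072 - 3P = 2P - 118 ⇒ 2190 = 5P ⇒ P = 438, Q = 758.
The new curves are Qd = 2072 - 6P (demand) and Qs = 2P - 118 (supply).
New equilibrium: 2072 - 6P = 2P - 118 ⇒ 2190 = 8P ⇒ P = 273.75, Q = 429.5.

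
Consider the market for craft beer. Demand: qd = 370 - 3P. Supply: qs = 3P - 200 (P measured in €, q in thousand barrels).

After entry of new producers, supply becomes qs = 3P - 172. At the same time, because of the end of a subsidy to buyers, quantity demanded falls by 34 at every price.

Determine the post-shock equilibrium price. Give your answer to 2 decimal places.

84.67

Original equilibrium: 370 - 3P = 3P - 200 gives 570 = 6P, so P = 95 and q = 85.
With the change applied: demand qd = 336 - 3P, supply qs = 3P - 172.
Setting them equal: 336 - 3P = 3P - 172 → 508 = 6P, so P = 254/3 ≈ 84.6667 and q = 82.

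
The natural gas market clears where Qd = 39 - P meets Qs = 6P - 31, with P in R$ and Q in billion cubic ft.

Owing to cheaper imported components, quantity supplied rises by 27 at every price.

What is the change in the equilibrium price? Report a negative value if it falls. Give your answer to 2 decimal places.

-3.86

Solve the original market: 39 - P = 6P - 31, hence P = 10 and Q = 29.
The new curves are Qd = 39 - P (demand) and Qs = 6P - 4 (supply).
Setting them equal: 39 - P = 6P - 4 → 43 = 7P, so P = 43/7 ≈ 6.1429 and Q = 230/7 ≈ 32.8571.
ΔP = 6.1429 − 10 = -3.86.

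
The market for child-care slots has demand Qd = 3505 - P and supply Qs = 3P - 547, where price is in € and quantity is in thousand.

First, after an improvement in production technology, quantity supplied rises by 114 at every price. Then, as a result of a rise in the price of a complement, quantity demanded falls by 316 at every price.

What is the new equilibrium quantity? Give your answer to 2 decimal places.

2283.50

Original equilibrium: 3505 - P = 3P - 547 gives 4052 = 4P, so P = 1013 and Q = 2492.
The new curves are Qd = 3189 - P (demand) and Qs = 3P - 433 (supply).
Equate the new curves: 3189 - P = 3P - 433, giving 3622 = 4P, P = 905.5, Q = 2283.5.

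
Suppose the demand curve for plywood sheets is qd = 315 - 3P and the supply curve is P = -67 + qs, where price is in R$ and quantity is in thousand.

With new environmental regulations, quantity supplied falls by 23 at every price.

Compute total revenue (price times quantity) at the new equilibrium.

7571.0625

Solve the original market: 315 - 3P = P + 67, hence P = 62 and q = 129.
The shock moves the curves to qd = 315 - 3P and qs = P + 44.
New equilibrium: 315 - 3P = P + 44 ⇒ 271 = 4P ⇒ P = 67.75, q = 111.75.
New expenditure = 67.75 × 111.75 = 7571.0625.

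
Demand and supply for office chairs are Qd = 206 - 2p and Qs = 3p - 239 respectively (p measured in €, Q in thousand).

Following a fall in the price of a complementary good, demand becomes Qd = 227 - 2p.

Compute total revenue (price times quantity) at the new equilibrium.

Before the shock: 206 - 2p = 3p - 239 ⇒ 445 = 5p ⇒ p = 89, Q = 28.
With the change applied: demand Qd = 227 - 2p, supply Qs = 3p - 239.
Equate the new curves: 227 - 2p = 3p - 239, giving 466 = 5p, p = 93.2, Q = 40.6.
New expenditure = 93.2 × 40.6 = 3783.92.

3783.92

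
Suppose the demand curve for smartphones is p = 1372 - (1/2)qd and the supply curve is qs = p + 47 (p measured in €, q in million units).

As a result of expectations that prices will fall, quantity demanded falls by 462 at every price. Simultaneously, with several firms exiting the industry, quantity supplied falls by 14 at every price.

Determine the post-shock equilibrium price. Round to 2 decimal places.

749.67

Original equilibrium: 2744 - 2p = p + 47 gives 2697 = 3p, so p = 899 and q = 946.
The new curves are qd = 2282 - 2p (demand) and qs = p + 33 (supply).
Setting them equal: 2282 - 2p = p + 33 → 2249 = 3p, so p = 2249/3 ≈ 749.6667 and q = 2348/3 ≈ 782.6667.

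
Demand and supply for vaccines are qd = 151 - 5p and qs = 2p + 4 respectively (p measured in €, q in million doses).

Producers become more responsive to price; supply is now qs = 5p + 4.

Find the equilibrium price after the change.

14.7

Before the shock: 151 - 5p = 2p + 4 ⇒ 147 = 7p ⇒ p = 21, q = 46.
With the change applied: demand qd = 151 - 5p, supply qs = 5p + 4.
Clearing the new market: 151 - 5p = 5p + 4, so p = 14.7 and q = 77.5.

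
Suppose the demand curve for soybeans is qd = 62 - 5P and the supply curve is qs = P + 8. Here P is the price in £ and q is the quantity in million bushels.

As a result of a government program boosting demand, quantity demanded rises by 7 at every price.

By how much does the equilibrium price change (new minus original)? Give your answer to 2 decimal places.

Initially, 62 - 5P = P + 8, so 54 = 6P and P = 9, q = 17.
After the shift, demand is qd = 69 - 5P and supply is qs = P + 8.
New equilibrium: 69 - 5P = P + 8 ⇒ 61 = 6P ⇒ P = 61/6 ≈ 10.1667, q = 109/6 ≈ 18.1667.
ΔP = 10.1667 − 9 = +1.17.

+1.17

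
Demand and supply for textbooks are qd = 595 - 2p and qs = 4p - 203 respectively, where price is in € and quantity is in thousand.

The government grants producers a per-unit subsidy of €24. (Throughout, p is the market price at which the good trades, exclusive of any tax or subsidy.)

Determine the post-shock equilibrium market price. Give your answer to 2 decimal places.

117.00

Initially, 595 - 2p = 4p - 203, so 798 = 6p and p = 133, q = 329.
Since sellers receive the price plus the subsidy, the effective supply curve becomes qs = 4p - 107.
New equilibrium: 595 - 2p = 4p - 107 ⇒ 702 = 6p ⇒ p = 117, q = 361.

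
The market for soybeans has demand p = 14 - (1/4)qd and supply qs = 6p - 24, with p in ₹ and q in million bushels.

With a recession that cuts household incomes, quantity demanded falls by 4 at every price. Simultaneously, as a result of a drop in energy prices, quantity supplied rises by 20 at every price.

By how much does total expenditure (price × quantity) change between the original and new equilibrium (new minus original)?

Solve the original market: 56 - 4p = 6p - 24, hence p = 8 and q = 24.
With the change applied: demand qd = 52 - 4p, supply qs = 6p - 4.
Setting them equal: 52 - 4p = 6p - 4 → 56 = 10p, so p = 5.6 and q = 29.6.
Expenditure moves from 8×24 = 192 to 5.6×29.6 = 165.76; change = -26.24.

-26.24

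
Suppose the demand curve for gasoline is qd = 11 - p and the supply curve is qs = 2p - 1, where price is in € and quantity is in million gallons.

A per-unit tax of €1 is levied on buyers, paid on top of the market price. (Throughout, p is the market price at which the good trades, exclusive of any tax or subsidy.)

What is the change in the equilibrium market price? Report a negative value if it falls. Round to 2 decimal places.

-0.33

Solve the original market: 11 - p = 2p - 1, hence p = 4 and q = 7.
Since buyers pay the price plus the tax, the effective demand curve becomes qd = 10 - p.
New equilibrium: 10 - p = 2p - 1 ⇒ 11 = 3p ⇒ p = 11/3 ≈ 3.6667, q = 19/3 ≈ 6.3333.
Δp = 3.6667 − 4 = -0.33.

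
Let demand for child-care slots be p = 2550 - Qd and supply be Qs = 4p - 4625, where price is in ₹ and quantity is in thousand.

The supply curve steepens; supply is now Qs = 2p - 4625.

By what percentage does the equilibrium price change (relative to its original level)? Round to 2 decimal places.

Initially, 2550 - p = 4p - 4625, so 7175 = 5p and p = 1435, Q = 1115.
After the shift, demand is Qd = 2550 - p and supply is Qs = 2p - 4625.
Setting them equal: 2550 - p = 2p - 4625 → 7175 = 3p, so p = 7175/3 ≈ 2391.6667 and Q = 475/3 ≈ 158.3333.
%Δp = (2391.6667 − 1435) / 1435 × 100 = +66.67%.

+66.67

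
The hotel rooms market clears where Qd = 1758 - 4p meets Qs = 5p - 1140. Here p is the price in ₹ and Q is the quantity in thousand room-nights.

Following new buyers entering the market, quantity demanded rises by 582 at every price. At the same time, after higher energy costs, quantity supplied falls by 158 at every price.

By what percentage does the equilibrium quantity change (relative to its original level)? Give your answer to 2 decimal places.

+53.85

Original equilibrium: 1758 - 4p = 5p - 1140 gives 2898 = 9p, so p = 322 and Q = 470.
The new curves are Qd = 2340 - 4p (demand) and Qs = 5p - 1298 (supply).
Setting them equal: 2340 - 4p = 5p - 1298 → 3638 = 9p, so p = 3638/9 ≈ 404.2222 and Q = 6508/9 ≈ 723.1111.
%ΔQ = (723.1111 − 470) / 470 × 100 = +53.85%.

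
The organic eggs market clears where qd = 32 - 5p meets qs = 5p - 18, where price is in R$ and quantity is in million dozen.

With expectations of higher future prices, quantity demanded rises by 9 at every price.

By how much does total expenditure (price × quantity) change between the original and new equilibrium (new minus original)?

+32.85

Before the shock: 32 - 5p = 5p - 18 ⇒ 50 = 10p ⇒ p = 5, q = 7.
The shock moves the curves to qd = 41 - 5p and qs = 5p - 18.
Setting them equal: 41 - 5p = 5p - 18 → 59 = 10p, so p = 5.9 and q = 11.5.
Expenditure moves from 5×7 = 35 to 5.9×11.5 = 67.85; change = +32.85.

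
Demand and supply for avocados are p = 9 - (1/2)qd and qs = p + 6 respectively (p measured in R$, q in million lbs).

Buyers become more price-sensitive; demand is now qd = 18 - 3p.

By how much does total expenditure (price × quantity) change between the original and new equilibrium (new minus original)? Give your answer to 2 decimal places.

-13.00

Original equilibrium: 18 - 2p = p + 6 gives 12 = 3p, so p = 4 and q = 10.
The shock moves the curves to qd = 18 - 3p and qs = p + 6.
New equilibrium: 18 - 3p = p + 6 ⇒ 12 = 4p ⇒ p = 3, q = 9.
Expenditure moves from 4×10 = 40 to 3×9 = 27; change = -13.00.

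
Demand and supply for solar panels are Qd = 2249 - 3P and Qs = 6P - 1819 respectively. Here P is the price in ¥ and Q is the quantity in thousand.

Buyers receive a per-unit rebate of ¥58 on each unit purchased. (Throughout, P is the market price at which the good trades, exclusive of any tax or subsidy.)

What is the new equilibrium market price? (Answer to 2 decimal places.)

471.33

Before the shock: 2249 - 3P = 6P - 1819 ⇒ 4068 = 9P ⇒ P = 452, Q = 893.
Since buyers' out-of-pocket price is the market price minus the rebate, the effective demand curve becomes Qd = 2423 - 3P.
Setting them equal: 2423 - 3P = 6P - 1819 → 4242 = 9P, so P = 1414/3 ≈ 471.3333 and Q = 1009.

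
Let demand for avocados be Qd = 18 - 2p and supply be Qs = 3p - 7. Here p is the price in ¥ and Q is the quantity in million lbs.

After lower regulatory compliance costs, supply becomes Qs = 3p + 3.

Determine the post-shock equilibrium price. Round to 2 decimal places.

Solve the original market: 18 - 2p = 3p - 7, hence p = 5 and Q = 8.
The new curves are Qd = 18 - 2p (demand) and Qs = 3p + 3 (supply).
Clearing the new market: 18 - 2p = 3p + 3, so p = 3 and Q = 12.

3.00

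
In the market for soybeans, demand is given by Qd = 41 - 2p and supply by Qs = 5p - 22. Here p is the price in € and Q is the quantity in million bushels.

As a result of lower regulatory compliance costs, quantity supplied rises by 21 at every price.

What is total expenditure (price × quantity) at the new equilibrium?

174

Initially, 41 - 2p = 5p - 22, so 63 = 7p and p = 9, Q = 23.
After the shift, demand is Qd = 41 - 2p and supply is Qs = 5p - 1.
Setting them equal: 41 - 2p = 5p - 1 → 42 = 7p, so p = 6 and Q = 29.
New expenditure = 6 × 29 = 174.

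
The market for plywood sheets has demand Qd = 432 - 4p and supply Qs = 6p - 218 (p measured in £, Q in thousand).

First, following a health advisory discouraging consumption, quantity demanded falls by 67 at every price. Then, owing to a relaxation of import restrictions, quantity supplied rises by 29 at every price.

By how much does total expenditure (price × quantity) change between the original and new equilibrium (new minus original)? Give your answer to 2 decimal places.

Original equilibrium: 432 - 4p = 6p - 218 gives 650 = 10p, so p = 65 and Q = 172.
The shock moves the curves to Qd = 365 - 4p and Qs = 6p - 189.
Clearing the new market: 365 - 4p = 6p - 189, so p = 55.4 and Q = 143.4.
Expenditure moves from 65×172 = 11180 to 55.4×143.4 = 7944.36; change = -3235.64.

-3235.64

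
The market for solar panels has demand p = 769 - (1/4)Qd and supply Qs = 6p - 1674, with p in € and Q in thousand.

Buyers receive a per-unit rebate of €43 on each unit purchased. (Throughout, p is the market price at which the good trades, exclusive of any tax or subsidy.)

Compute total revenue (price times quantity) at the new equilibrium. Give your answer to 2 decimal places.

Original equilibrium: 3076 - 4p = 6p - 1674 gives 4750 = 10p, so p = 475 and Q = 1176.
Since buyers' out-of-pocket price is the market price minus the rebate, the effective demand curve becomes Qd = 3248 - 4p.
New equilibrium: 3248 - 4p = 6p - 1674 ⇒ 4922 = 10p ⇒ p = 492.2, Q = 1279.2.
New expenditure = 492.2 × 1279.2 = 629622.24.

629622.24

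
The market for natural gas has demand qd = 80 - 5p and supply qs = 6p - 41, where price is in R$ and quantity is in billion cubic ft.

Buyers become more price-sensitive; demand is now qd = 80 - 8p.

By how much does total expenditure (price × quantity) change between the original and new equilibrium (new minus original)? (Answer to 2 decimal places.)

-181.16

Original equilibrium: 80 - 5p = 6p - 41 gives 121 = 11p, so p = 11 and q = 25.
The shock moves the curves to qd = 80 - 8p and qs = 6p - 41.
Clearing the new market: 80 - 8p = 6p - 41, so p = 121/14 ≈ 8.6429 and q = 76/7 ≈ 10.8571.
Expenditure moves from 11×25 = 275 to 8.6429×10.8571 = 93.8367; change = -181.16.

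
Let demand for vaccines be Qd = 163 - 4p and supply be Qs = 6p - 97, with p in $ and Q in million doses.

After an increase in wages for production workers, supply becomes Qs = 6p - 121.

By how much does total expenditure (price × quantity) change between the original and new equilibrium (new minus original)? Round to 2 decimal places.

Initially, 163 - 4p = 6p - 97, so 260 = 10p and p = 26, Q = 59.
The shock moves the curves to Qd = 163 - 4p and Qs = 6p - 121.
New equilibrium: 163 - 4p = 6p - 121 ⇒ 284 = 10p ⇒ p = 28.4, Q = 49.4.
Expenditure moves from 26×59 = 1534 to 28.4×49.4 = 1402.96; change = -131.04.

-131.04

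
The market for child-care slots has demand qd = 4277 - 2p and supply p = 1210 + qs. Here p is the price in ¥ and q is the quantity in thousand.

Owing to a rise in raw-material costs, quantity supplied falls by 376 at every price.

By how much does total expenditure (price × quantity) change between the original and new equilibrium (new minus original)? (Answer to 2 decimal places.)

Before the shock: 4277 - 2p = p - 1210 ⇒ 5487 = 3p ⇒ p = 1829, q = 619.
With the change applied: demand qd = 4277 - 2p, supply qs = p - 1586.
Clearing the new market: 4277 - 2p = p - 1586, so p = 5863/3 ≈ 1954.3333 and q = 1105/3 ≈ 368.3333.
Expenditure moves from 1829×619 = 1132151 to 1954.3333×368.3333 = 719846.1111; change = -412304.89.

-412304.89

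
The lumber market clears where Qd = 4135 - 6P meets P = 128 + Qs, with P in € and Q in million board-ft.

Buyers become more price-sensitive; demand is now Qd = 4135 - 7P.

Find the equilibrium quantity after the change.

404.875

Initially, 4135 - 6P = P - 128, so 4263 = 7P and P = 609, Q = 481.
After the shift, demand is Qd = 4135 - 7P and supply is Qs = P - 128.
Setting them equal: 4135 - 7P = P - 128 → 4263 = 8P, so P = 532.875 and Q = 404.875.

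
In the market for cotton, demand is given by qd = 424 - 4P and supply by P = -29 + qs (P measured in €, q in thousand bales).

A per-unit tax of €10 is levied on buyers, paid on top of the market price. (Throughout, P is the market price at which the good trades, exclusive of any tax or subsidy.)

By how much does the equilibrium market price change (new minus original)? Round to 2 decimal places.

Initially, 424 - 4P = P + 29, so 395 = 5P and P = 79, q = 108.
Since buyers pay the price plus the tax, the effective demand curve becomes qd = 384 - 4P.
Setting them equal: 384 - 4P = P + 29 → 355 = 5P, so P = 71 and q = 100.
ΔP = 71 − 79 = -8.00.

-8.00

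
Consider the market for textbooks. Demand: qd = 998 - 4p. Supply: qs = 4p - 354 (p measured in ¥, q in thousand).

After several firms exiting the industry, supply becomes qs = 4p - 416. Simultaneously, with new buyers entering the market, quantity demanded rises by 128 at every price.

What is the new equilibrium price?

192.75

Original equilibrium: 998 - 4p = 4p - 354 gives 1352 = 8p, so p = 169 and q = 322.
With the change applied: demand qd = 1126 - 4p, supply qs = 4p - 416.
Setting them equal: 1126 - 4p = 4p - 416 → 1542 = 8p, so p = 192.75 and q = 355.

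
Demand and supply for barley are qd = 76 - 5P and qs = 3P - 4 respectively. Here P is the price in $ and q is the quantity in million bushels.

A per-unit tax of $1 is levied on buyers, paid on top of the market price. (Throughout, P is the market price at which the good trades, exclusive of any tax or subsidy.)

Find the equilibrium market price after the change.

9.375

Original equilibrium: 76 - 5P = 3P - 4 gives 80 = 8P, so P = 10 and q = 26.
Since buyers pay the price plus the tax, the effective demand curve becomes qd = 71 - 5P.
Clearing the new market: 71 - 5P = 3P - 4, so P = 9.375 and q = 24.125.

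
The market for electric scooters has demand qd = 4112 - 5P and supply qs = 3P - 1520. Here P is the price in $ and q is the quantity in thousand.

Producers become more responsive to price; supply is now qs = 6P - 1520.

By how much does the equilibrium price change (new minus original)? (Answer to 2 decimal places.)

-192.00

Solve the original market: 4112 - 5P = 3P - 1520, hence P = 704 and q = 592.
With the change applied: demand qd = 4112 - 5P, supply qs = 6P - 1520.
Equate the new curves: 4112 - 5P = 6P - 1520, giving 5632 = 11P, P = 512, q = 1552.
ΔP = 512 − 704 = -192.00.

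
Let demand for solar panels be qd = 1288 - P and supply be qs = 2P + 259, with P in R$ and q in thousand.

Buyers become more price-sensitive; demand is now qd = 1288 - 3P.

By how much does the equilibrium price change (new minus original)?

Before the shock: 1288 - P = 2P + 259 ⇒ 1029 = 3P ⇒ P = 343, q = 945.
The new curves are qd = 1288 - 3P (demand) and qs = 2P + 259 (supply).
Equate the new curves: 1288 - 3P = 2P + 259, giving 1029 = 5P, P = 205.8, q = 670.6.
ΔP = 205.8 − 343 = -137.2.

-137.2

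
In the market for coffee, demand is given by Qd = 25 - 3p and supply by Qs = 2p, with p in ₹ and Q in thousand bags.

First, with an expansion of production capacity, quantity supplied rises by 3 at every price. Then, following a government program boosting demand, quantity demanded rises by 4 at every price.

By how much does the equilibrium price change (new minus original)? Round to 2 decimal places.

+0.20

Before the shock: 25 - 3p = 2p ⇒ 25 = 5p ⇒ p = 5, Q = 10.
The shock moves the curves to Qd = 29 - 3p and Qs = 2p + 3.
Equate the new curves: 29 - 3p = 2p + 3, giving 26 = 5p, p = 5.2, Q = 13.4.
Δp = 5.2 − 5 = +0.20.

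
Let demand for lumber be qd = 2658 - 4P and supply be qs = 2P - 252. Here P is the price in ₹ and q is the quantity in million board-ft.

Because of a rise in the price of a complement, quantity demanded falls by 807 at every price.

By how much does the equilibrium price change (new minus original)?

Original equilibrium: 2658 - 4P = 2P - 252 gives 2910 = 6P, so P = 485 and q = 718.
With the change applied: demand qd = 1851 - 4P, supply qs = 2P - 252.
Clearing the new market: 1851 - 4P = 2P - 252, so P = 350.5 and q = 449.
ΔP = 350.5 − 485 = -134.5.

-134.5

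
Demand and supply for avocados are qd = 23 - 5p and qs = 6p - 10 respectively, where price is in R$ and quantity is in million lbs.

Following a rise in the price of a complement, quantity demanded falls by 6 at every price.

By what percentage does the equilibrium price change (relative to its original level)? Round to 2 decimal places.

Initially, 23 - 5p = 6p - 10, so 33 = 11p and p = 3, q = 8.
With the change applied: demand qd = 17 - 5p, supply qs = 6p - 10.
New equilibrium: 17 - 5p = 6p - 10 ⇒ 27 = 11p ⇒ p = 27/11 ≈ 2.4545, q = 52/11 ≈ 4.7273.
%Δp = (2.4545 − 3) / 3 × 100 = -18.18%.

-18.18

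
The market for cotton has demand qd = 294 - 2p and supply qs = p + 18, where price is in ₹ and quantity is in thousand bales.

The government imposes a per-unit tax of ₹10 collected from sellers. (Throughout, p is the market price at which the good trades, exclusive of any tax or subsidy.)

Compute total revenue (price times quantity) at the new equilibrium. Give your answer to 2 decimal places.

Solve the original market: 294 - 2p = p + 18, hence p = 92 and q = 110.
Since sellers keep the price net of the tax, the effective supply curve becomes qs = p + 8.
Setting them equal: 294 - 2p = p + 8 → 286 = 3p, so p = 286/3 ≈ 95.3333 and q = 310/3 ≈ 103.3333.
New expenditure = 95.3333 × 103.3333 = 9851.11.

9851.11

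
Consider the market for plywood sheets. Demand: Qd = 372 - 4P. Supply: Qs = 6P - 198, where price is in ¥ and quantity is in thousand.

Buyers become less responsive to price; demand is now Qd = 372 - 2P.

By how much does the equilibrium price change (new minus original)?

+14.25

Initially, 372 - 4P = 6P - 198, so 570 = 10P and P = 57, Q = 144.
The shock moves the curves to Qd = 372 - 2P and Qs = 6P - 198.
New equilibrium: 372 - 2P = 6P - 198 ⇒ 570 = 8P ⇒ P = 71.25, Q = 229.5.
ΔP = 71.25 − 57 = +14.25.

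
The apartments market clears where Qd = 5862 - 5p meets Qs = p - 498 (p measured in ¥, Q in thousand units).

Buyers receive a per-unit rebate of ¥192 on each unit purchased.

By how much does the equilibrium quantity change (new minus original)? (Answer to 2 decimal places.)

Original equilibrium: 5862 - 5p = p - 498 gives 6360 = 6p, so p = 1060 and Q = 562.
Since buyers' out-of-pocket price is the market price minus the rebate, the effective demand curve becomes Qd = 6822 - 5p.
Equate the new curves: 6822 - 5p = p - 498, giving 7320 = 6p, p = 1220, Q = 722.
ΔQ = 722 − 562 = +160.00.

+160.00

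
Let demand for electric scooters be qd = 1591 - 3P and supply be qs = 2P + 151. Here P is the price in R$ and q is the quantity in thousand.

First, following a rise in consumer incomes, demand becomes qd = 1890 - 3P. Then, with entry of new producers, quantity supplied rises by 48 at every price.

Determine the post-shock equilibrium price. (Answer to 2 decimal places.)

Initially, 1591 - 3P = 2P + 151, so 1440 = 5P and P = 288, q = 727.
The new curves are qd = 1890 - 3P (demand) and qs = 2P + 199 (supply).
Equate the new curves: 1890 - 3P = 2P + 199, giving 1691 = 5P, P = 338.2, q = 875.4.

338.20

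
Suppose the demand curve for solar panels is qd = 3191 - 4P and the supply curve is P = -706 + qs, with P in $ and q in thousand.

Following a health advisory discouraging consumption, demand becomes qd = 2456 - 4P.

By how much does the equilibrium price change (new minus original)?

-147

Original equilibrium: 3191 - 4P = P + 706 gives 2485 = 5P, so P = 497 and q = 1203.
After the shift, demand is qd = 2456 - 4P and supply is qs = P + 706.
New equilibrium: 2456 - 4P = P + 706 ⇒ 1750 = 5P ⇒ P = 350, q = 1056.
ΔP = 350 − 497 = -147.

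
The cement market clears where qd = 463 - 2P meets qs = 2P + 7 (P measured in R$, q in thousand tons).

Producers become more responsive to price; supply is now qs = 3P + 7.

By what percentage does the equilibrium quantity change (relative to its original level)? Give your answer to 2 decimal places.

+19.40

Solve the original market: 463 - 2P = 2P + 7, hence P = 114 and q = 235.
The new curves are qd = 463 - 2P (demand) and qs = 3P + 7 (supply).
Clearing the new market: 463 - 2P = 3P + 7, so P = 91.2 and q = 280.6.
%Δq = (280.6 − 235) / 235 × 100 = +19.40%.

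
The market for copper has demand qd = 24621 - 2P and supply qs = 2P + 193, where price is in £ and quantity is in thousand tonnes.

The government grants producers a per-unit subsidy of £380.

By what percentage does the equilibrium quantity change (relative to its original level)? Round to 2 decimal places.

+3.06

Initially, 24621 - 2P = 2P + 193, so 24428 = 4P and P = 6107, q = 12407.
Since sellers receive the price plus the subsidy, the effective supply curve becomes qs = 2P + 953.
Clearing the new market: 24621 - 2P = 2P + 953, so P = 5917 and q = 12787.
%Δq = (12787 − 12407) / 12407 × 100 = +3.06%.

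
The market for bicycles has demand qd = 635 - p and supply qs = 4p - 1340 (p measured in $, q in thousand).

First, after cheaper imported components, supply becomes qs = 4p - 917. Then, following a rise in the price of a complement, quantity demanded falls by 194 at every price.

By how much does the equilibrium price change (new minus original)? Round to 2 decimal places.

Original equilibrium: 635 - p = 4p - 1340 gives 1975 = 5p, so p = 395 and q = 240.
The shock moves the curves to qd = 441 - p and qs = 4p - 917.
New equilibrium: 441 - p = 4p - 917 ⇒ 1358 = 5p ⇒ p = 271.6, q = 169.4.
Δp = 271.6 − 395 = -123.40.

-123.40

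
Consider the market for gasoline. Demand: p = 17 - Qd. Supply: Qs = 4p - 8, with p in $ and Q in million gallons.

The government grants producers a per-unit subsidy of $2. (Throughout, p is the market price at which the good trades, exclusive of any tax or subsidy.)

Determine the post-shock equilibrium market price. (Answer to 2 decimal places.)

3.40

Original equilibrium: 17 - p = 4p - 8 gives 25 = 5p, so p = 5 and Q = 12.
Since sellers receive the price plus the subsidy, the effective supply curve becomes Qs = 4p.
Clearing the new market: 17 - p = 4p, so p = 3.4 and Q = 13.6.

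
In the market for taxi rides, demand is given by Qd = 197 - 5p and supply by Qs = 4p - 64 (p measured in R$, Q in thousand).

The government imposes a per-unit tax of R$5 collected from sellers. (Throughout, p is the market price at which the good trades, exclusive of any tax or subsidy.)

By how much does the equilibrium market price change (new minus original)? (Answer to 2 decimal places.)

Before the shock: 197 - 5p = 4p - 64 ⇒ 261 = 9p ⇒ p = 29, Q = 52.
Since sellers keep the price net of the tax, the effective supply curve becomes Qs = 4p - 84.
Clearing the new market: 197 - 5p = 4p - 84, so p = 281/9 ≈ 31.2222 and Q = 368/9 ≈ 40.8889.
Δp = 31.2222 − 29 = +2.22.

+2.22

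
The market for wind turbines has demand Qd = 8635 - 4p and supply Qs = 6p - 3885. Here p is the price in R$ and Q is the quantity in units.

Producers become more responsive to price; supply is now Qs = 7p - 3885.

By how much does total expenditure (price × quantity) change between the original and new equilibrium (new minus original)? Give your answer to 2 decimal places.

+105364.60

Solve the original market: 8635 - 4p = 6p - 3885, hence p = 1252 and Q = 3627.
The shock moves the curves to Qd = 8635 - 4p and Qs = 7p - 3885.
Equate the new curves: 8635 - 4p = 7p - 3885, giving 12520 = 11p, p = 12520/11 ≈ 1138.1818, Q = 44905/11 ≈ 4082.2727.
Expenditure moves from 1252×3627 = 4541004 to 1138.1818×4082.2727 = 4646368.5950; change = +105364.60.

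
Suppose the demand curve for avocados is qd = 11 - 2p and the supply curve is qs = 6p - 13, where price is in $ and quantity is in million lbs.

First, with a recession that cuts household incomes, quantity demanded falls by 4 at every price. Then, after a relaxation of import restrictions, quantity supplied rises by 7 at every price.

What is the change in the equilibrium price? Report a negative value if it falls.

-1.375

Before the shock: 11 - 2p = 6p - 13 ⇒ 24 = 8p ⇒ p = 3, q = 5.
After the shift, demand is qd = 7 - 2p and supply is qs = 6p - 6.
Equate the new curves: 7 - 2p = 6p - 6, giving 13 = 8p, p = 1.625, q = 3.75.
Δp = 1.625 − 3 = -1.375.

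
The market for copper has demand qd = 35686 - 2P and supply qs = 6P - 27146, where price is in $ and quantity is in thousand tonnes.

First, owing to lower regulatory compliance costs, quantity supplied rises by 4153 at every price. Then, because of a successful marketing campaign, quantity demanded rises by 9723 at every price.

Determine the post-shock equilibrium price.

8550.25

Before the shock: 35686 - 2P = 6P - 27146 ⇒ 62832 = 8P ⇒ P = 7854, q = 19978.
The shock moves the curves to qd = 45409 - 2P and qs = 6P - 22993.
Equate the new curves: 45409 - 2P = 6P - 22993, giving 68402 = 8P, P = 8550.25, q = 28308.5.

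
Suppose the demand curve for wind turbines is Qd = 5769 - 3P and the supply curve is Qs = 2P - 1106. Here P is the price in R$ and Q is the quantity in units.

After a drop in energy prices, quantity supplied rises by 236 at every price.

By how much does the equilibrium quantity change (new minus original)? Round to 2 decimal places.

Initially, 5769 - 3P = 2P - 1106, so 6875 = 5P and P = 1375, Q = 1644.
The shock moves the curves to Qd = 5769 - 3P and Qs = 2P - 870.
Clearing the new market: 5769 - 3P = 2P - 870, so P = 1327.8 and Q = 1785.6.
ΔQ = 1785.6 − 1644 = +141.60.

+141.60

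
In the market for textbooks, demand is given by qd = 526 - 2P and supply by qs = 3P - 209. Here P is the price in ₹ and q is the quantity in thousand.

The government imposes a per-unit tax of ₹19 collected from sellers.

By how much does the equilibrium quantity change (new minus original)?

-22.8

Solve the original market: 526 - 2P = 3P - 209, hence P = 147 and q = 232.
Since sellers keep the price net of the tax, the effective supply curve becomes qs = 3P - 266.
New equilibrium: 526 - 2P = 3P - 266 ⇒ 792 = 5P ⇒ P = 158.4, q = 209.2.
Δq = 209.2 − 232 = -22.8.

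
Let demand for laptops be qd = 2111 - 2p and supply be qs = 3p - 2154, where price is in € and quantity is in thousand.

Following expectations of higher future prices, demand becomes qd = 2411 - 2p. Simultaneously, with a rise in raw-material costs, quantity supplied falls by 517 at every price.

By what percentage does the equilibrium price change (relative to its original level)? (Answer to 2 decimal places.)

Original equilibrium: 2111 - 2p = 3p - 2154 gives 4265 = 5p, so p = 853 and q = 405.
After the shift, demand is qd = 2411 - 2p and supply is qs = 3p - 2671.
Equate the new curves: 2411 - 2p = 3p - 2671, giving 5082 = 5p, p = 1016.4, q = 378.2.
%Δp = (1016.4 − 853) / 853 × 100 = +19.16%.

+19.16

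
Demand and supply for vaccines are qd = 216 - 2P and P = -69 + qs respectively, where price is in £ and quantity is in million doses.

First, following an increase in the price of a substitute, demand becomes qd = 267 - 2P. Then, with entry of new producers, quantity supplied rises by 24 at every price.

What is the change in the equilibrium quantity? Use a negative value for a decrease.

Before the shock: 216 - 2P = P + 69 ⇒ 147 = 3P ⇒ P = 49, q = 118.
With the change applied: demand qd = 267 - 2P, supply qs = P + 93.
Equate the new curves: 267 - 2P = P + 93, giving 174 = 3P, P = 58, q = 151.
Δq = 151 − 118 = +33.

+33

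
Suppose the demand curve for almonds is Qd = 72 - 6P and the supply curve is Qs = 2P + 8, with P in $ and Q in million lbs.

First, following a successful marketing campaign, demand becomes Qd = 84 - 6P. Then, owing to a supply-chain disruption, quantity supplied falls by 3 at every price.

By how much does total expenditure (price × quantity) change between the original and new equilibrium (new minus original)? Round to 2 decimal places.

+52.41

Original equilibrium: 72 - 6P = 2P + 8 gives 64 = 8P, so P = 8 and Q = 24.
The new curves are Qd = 84 - 6P (demand) and Qs = 2P + 5 (supply).
Clearing the new market: 84 - 6P = 2P + 5, so P = 9.875 and Q = 24.75.
Expenditure moves from 8×24 = 192 to 9.875×24.75 = 244.40625; change = +52.41.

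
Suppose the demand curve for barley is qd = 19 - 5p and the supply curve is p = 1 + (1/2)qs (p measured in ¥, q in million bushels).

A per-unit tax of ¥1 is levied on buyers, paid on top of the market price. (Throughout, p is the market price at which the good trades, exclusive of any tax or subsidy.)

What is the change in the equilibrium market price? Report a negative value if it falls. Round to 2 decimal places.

Before the shock: 19 - 5p = 2p - 2 ⇒ 21 = 7p ⇒ p = 3, q = 4.
Since buyers pay the price plus the tax, the effective demand curve becomes qd = 14 - 5p.
Clearing the new market: 14 - 5p = 2p - 2, so p = 16/7 ≈ 2.2857 and q = 18/7 ≈ 2.5714.
Δp = 2.2857 − 3 = -0.71.

-0.71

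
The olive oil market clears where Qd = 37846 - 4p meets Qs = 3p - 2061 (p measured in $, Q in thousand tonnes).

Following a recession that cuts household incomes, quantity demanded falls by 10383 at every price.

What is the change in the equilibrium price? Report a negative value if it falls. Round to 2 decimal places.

-1483.29

Initially, 37846 - 4p = 3p - 2061, so 39907 = 7p and p = 5701, Q = 15042.
The shock moves the curves to Qd = 27463 - 4p and Qs = 3p - 2061.
Setting them equal: 27463 - 4p = 3p - 2061 → 29524 = 7p, so p = 29524/7 ≈ 4217.7143 and Q = 74145/7 ≈ 10592.1429.
Δp = 4217.7143 − 5701 = -1483.29.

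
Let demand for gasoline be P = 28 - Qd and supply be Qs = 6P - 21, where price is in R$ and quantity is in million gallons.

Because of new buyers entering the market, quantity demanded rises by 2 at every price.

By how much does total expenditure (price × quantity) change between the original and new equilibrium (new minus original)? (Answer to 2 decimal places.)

+18.49

Before the shock: 28 - P = 6P - 21 ⇒ 49 = 7P ⇒ P = 7, Q = 21.
With the change applied: demand Qd = 30 - P, supply Qs = 6P - 21.
Equate the new curves: 30 - P = 6P - 21, giving 51 = 7P, P = 51/7 ≈ 7.2857, Q = 159/7 ≈ 22.7143.
Expenditure moves from 7×21 = 147 to 7.2857×22.7143 = 165.4898; change = +18.49.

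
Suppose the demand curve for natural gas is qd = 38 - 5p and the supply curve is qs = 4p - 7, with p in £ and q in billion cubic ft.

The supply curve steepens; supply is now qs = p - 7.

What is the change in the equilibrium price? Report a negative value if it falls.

Solve the original market: 38 - 5p = 4p - 7, hence p = 5 and q = 13.
After the shift, demand is qd = 38 - 5p and supply is qs = p - 7.
New equilibrium: 38 - 5p = p - 7 ⇒ 45 = 6p ⇒ p = 7.5, q = 0.5.
Δp = 7.5 − 5 = +2.5.

+2.5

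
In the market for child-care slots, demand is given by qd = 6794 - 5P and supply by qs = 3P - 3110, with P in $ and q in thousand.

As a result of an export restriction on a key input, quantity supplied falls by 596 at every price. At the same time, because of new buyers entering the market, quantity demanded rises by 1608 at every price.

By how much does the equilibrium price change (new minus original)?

Solve the original market: 6794 - 5P = 3P - 3110, hence P = 1238 and q = 604.
The new curves are qd = 8402 - 5P (demand) and qs = 3P - 3706 (supply).
New equilibrium: 8402 - 5P = 3P - 3706 ⇒ 12108 = 8P ⇒ P = 1513.5, q = 834.5.
ΔP = 1513.5 − 1238 = +275.5.

+275.5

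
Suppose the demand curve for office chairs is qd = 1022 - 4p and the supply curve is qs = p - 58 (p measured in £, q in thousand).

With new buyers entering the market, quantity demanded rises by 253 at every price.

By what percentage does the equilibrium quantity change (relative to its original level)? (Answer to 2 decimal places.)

+32.03

Initially, 1022 - 4p = p - 58, so 1080 = 5p and p = 216, q = 158.
After the shift, demand is qd = 1275 - 4p and supply is qs = p - 58.
Equate the new curves: 1275 - 4p = p - 58, giving 1333 = 5p, p = 266.6, q = 208.6.
%Δq = (208.6 − 158) / 158 × 100 = +32.03%.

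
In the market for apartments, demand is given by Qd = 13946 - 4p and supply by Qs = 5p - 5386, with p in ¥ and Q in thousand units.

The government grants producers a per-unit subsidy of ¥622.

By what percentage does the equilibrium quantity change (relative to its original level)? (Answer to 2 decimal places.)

Original equilibrium: 13946 - 4p = 5p - 5386 gives 19332 = 9p, so p = 2148 and Q = 5354.
Since sellers receive the price plus the subsidy, the effective supply curve becomes Qs = 5p - 2276.
Clearing the new market: 13946 - 4p = 5p - 2276, so p = 16222/9 ≈ 1802.4444 and Q = 60626/9 ≈ 6736.2222.
%ΔQ = (6736.2222 − 5354) / 5354 × 100 = +25.82%.

+25.82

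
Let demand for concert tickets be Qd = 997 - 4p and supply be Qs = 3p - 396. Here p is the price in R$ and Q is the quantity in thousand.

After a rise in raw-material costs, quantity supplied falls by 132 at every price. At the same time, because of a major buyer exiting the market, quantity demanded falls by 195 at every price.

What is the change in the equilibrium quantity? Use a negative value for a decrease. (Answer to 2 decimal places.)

Before the shock: 997 - 4p = 3p - 396 ⇒ 1393 = 7p ⇒ p = 199, Q = 201.
After the shift, demand is Qd = 802 - 4p and supply is Qs = 3p - 528.
Equate the new curves: 802 - 4p = 3p - 528, giving 1330 = 7p, p = 190, Q = 42.
ΔQ = 42 − 201 = -159.00.

-159.00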